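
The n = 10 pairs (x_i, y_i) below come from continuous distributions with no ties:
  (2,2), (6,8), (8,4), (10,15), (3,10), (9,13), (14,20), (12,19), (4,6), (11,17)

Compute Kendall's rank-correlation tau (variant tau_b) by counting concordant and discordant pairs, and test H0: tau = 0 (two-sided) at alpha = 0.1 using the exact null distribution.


Step 1: Enumerate the 45 unordered pairs (i,j) with i<j and classify each by sign(x_j-x_i) * sign(y_j-y_i).
  (1,2):dx=+4,dy=+6->C; (1,3):dx=+6,dy=+2->C; (1,4):dx=+8,dy=+13->C; (1,5):dx=+1,dy=+8->C
  (1,6):dx=+7,dy=+11->C; (1,7):dx=+12,dy=+18->C; (1,8):dx=+10,dy=+17->C; (1,9):dx=+2,dy=+4->C
  (1,10):dx=+9,dy=+15->C; (2,3):dx=+2,dy=-4->D; (2,4):dx=+4,dy=+7->C; (2,5):dx=-3,dy=+2->D
  (2,6):dx=+3,dy=+5->C; (2,7):dx=+8,dy=+12->C; (2,8):dx=+6,dy=+11->C; (2,9):dx=-2,dy=-2->C
  (2,10):dx=+5,dy=+9->C; (3,4):dx=+2,dy=+11->C; (3,5):dx=-5,dy=+6->D; (3,6):dx=+1,dy=+9->C
  (3,7):dx=+6,dy=+16->C; (3,8):dx=+4,dy=+15->C; (3,9):dx=-4,dy=+2->D; (3,10):dx=+3,dy=+13->C
  (4,5):dx=-7,dy=-5->C; (4,6):dx=-1,dy=-2->C; (4,7):dx=+4,dy=+5->C; (4,8):dx=+2,dy=+4->C
  (4,9):dx=-6,dy=-9->C; (4,10):dx=+1,dy=+2->C; (5,6):dx=+6,dy=+3->C; (5,7):dx=+11,dy=+10->C
  (5,8):dx=+9,dy=+9->C; (5,9):dx=+1,dy=-4->D; (5,10):dx=+8,dy=+7->C; (6,7):dx=+5,dy=+7->C
  (6,8):dx=+3,dy=+6->C; (6,9):dx=-5,dy=-7->C; (6,10):dx=+2,dy=+4->C; (7,8):dx=-2,dy=-1->C
  (7,9):dx=-10,dy=-14->C; (7,10):dx=-3,dy=-3->C; (8,9):dx=-8,dy=-13->C; (8,10):dx=-1,dy=-2->C
  (9,10):dx=+7,dy=+11->C
Step 2: C = 40, D = 5, total pairs = 45.
Step 3: tau = (C - D)/(n(n-1)/2) = (40 - 5)/45 = 0.777778.
Step 4: Exact two-sided p-value (enumerate n! = 3628800 permutations of y under H0): p = 0.000946.
Step 5: alpha = 0.1. reject H0.

tau_b = 0.7778 (C=40, D=5), p = 0.000946, reject H0.


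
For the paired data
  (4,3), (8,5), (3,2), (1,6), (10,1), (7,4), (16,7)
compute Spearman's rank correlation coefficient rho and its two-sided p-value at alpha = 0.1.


Step 1: Rank x and y separately (midranks; no ties here).
rank(x): 4->3, 8->5, 3->2, 1->1, 10->6, 7->4, 16->7
rank(y): 3->3, 5->5, 2->2, 6->6, 1->1, 4->4, 7->7
Step 2: d_i = R_x(i) - R_y(i); compute d_i^2.
  (3-3)^2=0, (5-5)^2=0, (2-2)^2=0, (1-6)^2=25, (6-1)^2=25, (4-4)^2=0, (7-7)^2=0
sum(d^2) = 50.
Step 3: rho = 1 - 6*50 / (7*(7^2 - 1)) = 1 - 300/336 = 0.107143.
Step 4: Under H0, t = rho * sqrt((n-2)/(1-rho^2)) = 0.2410 ~ t(5).
Step 5: Two-sided p-value from the t-distribution with 5 df = 0.819151.
Step 6: alpha = 0.1. fail to reject H0.

rho = 0.1071, p = 0.819151, fail to reject H0 at alpha = 0.1.


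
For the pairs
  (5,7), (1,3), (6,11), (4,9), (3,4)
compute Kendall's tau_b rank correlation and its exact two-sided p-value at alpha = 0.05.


Step 1: Enumerate the 10 unordered pairs (i,j) with i<j and classify each by sign(x_j-x_i) * sign(y_j-y_i).
  (1,2):dx=-4,dy=-4->C; (1,3):dx=+1,dy=+4->C; (1,4):dx=-1,dy=+2->D; (1,5):dx=-2,dy=-3->C
  (2,3):dx=+5,dy=+8->C; (2,4):dx=+3,dy=+6->C; (2,5):dx=+2,dy=+1->C; (3,4):dx=-2,dy=-2->C
  (3,5):dx=-3,dy=-7->C; (4,5):dx=-1,dy=-5->C
Step 2: C = 9, D = 1, total pairs = 10.
Step 3: tau = (C - D)/(n(n-1)/2) = (9 - 1)/10 = 0.800000.
Step 4: Exact two-sided p-value (enumerate n! = 120 permutations of y under H0): p = 0.083333.
Step 5: alpha = 0.05. fail to reject H0.

tau_b = 0.8000 (C=9, D=1), p = 0.083333, fail to reject H0.


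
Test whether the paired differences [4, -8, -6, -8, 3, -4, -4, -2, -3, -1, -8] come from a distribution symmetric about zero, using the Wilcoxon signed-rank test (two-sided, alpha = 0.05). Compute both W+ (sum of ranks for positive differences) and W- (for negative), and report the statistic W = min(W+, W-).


Step 1: Drop any zero differences (none here) and take |d_i|.
|d| = [4, 8, 6, 8, 3, 4, 4, 2, 3, 1, 8]
Step 2: Midrank |d_i| (ties get averaged ranks).
ranks: |4|->6, |8|->10, |6|->8, |8|->10, |3|->3.5, |4|->6, |4|->6, |2|->2, |3|->3.5, |1|->1, |8|->10
Step 3: Attach original signs; sum ranks with positive sign and with negative sign.
W+ = 6 + 3.5 = 9.5
W- = 10 + 8 + 10 + 6 + 6 + 2 + 3.5 + 1 + 10 = 56.5
(Check: W+ + W- = 66 should equal n(n+1)/2 = 66.)
Step 4: Test statistic W = min(W+, W-) = 9.5.
Step 5: Ties in |d|, so use the tie-corrected normal approximation.
        E[W] = n(n+1)/4 = 11*12/4 = 33.
        Tie groups: |d|=3 (t=2), |d|=4 (t=3), |d|=8 (t=3); sum(t^3 - t) = 54.
        Var[W] = n(n+1)(2n+1)/24 - sum(t^3-t)/48 = 3036/24 - 54/48 = 125.375.
        z = (W - E[W]) / sqrt(Var[W]) = (9.5 - 33) / 11.1971 = -2.0988.
        Two-sided p = 2*Phi(z) = 0.035838.
Step 6: alpha = 0.05. reject H0.

W+ = 9.5, W- = 56.5, W = min = 9.5, p = 0.035838, reject H0.


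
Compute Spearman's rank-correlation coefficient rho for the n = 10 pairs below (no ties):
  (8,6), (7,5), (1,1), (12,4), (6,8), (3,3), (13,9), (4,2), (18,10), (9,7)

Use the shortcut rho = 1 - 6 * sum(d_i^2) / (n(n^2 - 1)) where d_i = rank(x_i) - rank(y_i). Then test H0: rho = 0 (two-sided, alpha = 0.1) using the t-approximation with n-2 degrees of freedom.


Step 1: Rank x and y separately (midranks; no ties here).
rank(x): 8->6, 7->5, 1->1, 12->8, 6->4, 3->2, 13->9, 4->3, 18->10, 9->7
rank(y): 6->6, 5->5, 1->1, 4->4, 8->8, 3->3, 9->9, 2->2, 10->10, 7->7
Step 2: d_i = R_x(i) - R_y(i); compute d_i^2.
  (6-6)^2=0, (5-5)^2=0, (1-1)^2=0, (8-4)^2=16, (4-8)^2=16, (2-3)^2=1, (9-9)^2=0, (3-2)^2=1, (10-10)^2=0, (7-7)^2=0
sum(d^2) = 34.
Step 3: rho = 1 - 6*34 / (10*(10^2 - 1)) = 1 - 204/990 = 0.793939.
Step 4: Under H0, t = rho * sqrt((n-2)/(1-rho^2)) = 3.6934 ~ t(8).
Step 5: Two-sided p-value from the t-distribution with 8 df = 0.006100.
Step 6: alpha = 0.1. reject H0.

rho = 0.7939, p = 0.006100, reject H0 at alpha = 0.1.


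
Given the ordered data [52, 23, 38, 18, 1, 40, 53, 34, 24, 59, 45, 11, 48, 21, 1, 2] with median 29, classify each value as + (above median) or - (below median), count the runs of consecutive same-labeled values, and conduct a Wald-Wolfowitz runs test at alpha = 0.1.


Step 1: Compute median = 29; label A = above, B = below.
Labels in order: ABABBAAABAABABBB  (n_A = 8, n_B = 8)
Step 2: Count runs R = 10.
Step 3: Under H0 (random ordering), E[R] = 2*n_A*n_B/(n_A+n_B) + 1 = 2*8*8/16 + 1 = 9.0000.
        Var[R] = 2*n_A*n_B*(2*n_A*n_B - n_A - n_B) / ((n_A+n_B)^2 * (n_A+n_B-1)) = 14336/3840 = 3.7333.
        SD[R] = 1.9322.
Step 4: Continuity-corrected z = (R - 0.5 - E[R]) / SD[R] = (10 - 0.5 - 9.0000) / 1.9322 = 0.2588.
Step 5: Two-sided p-value via normal approximation = 2*(1 - Phi(|z|)) = 0.795809.
Step 6: alpha = 0.1. fail to reject H0.

R = 10, z = 0.2588, p = 0.795809, fail to reject H0.


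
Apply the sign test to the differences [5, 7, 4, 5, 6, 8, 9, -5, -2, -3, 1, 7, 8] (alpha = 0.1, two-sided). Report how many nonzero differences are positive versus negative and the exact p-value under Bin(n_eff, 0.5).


Step 1: Discard zero differences. Original n = 13; n_eff = number of nonzero differences = 13.
Nonzero differences (with sign): +5, +7, +4, +5, +6, +8, +9, -5, -2, -3, +1, +7, +8
Step 2: Count signs: positive = 10, negative = 3.
Step 3: Under H0: P(positive) = 0.5, so the number of positives S ~ Bin(13, 0.5).
Step 4: Two-sided exact p-value = sum of Bin(13,0.5) probabilities at or below the observed probability = 0.092285.
Step 5: alpha = 0.1. reject H0.

n_eff = 13, pos = 10, neg = 3, p = 0.092285, reject H0.


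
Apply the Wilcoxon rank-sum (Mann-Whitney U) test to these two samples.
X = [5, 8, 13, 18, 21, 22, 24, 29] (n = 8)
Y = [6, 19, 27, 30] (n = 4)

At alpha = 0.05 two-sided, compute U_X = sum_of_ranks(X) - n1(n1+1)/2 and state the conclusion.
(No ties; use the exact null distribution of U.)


Step 1: Combine and sort all 12 observations; assign midranks.
sorted (value, group): (5,X), (6,Y), (8,X), (13,X), (18,X), (19,Y), (21,X), (22,X), (24,X), (27,Y), (29,X), (30,Y)
ranks: 5->1, 6->2, 8->3, 13->4, 18->5, 19->6, 21->7, 22->8, 24->9, 27->10, 29->11, 30->12
Step 2: Rank sum for X: R1 = 1 + 3 + 4 + 5 + 7 + 8 + 9 + 11 = 48.
Step 3: U_X = R1 - n1(n1+1)/2 = 48 - 8*9/2 = 48 - 36 = 12.
       U_Y = n1*n2 - U_X = 32 - 12 = 20.
Step 4: No ties, so the exact null distribution of U (based on enumerating the C(12,8) = 495 equally likely rank assignments) gives the two-sided p-value.
Step 5: p-value = 0.569697; compare to alpha = 0.05. fail to reject H0.

U_X = 12, p = 0.569697, fail to reject H0 at alpha = 0.05.


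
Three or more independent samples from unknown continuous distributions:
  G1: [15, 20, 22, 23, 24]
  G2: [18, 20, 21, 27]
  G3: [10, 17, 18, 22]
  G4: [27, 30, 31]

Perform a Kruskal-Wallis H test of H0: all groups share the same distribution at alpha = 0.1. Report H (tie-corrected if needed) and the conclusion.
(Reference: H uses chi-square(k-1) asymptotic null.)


Step 1: Combine all N = 16 observations and assign midranks.
sorted (value, group, rank): (10,G3,1), (15,G1,2), (17,G3,3), (18,G2,4.5), (18,G3,4.5), (20,G1,6.5), (20,G2,6.5), (21,G2,8), (22,G1,9.5), (22,G3,9.5), (23,G1,11), (24,G1,12), (27,G2,13.5), (27,G4,13.5), (30,G4,15), (31,G4,16)
Step 2: Sum ranks within each group.
R_1 = 41 (n_1 = 5)
R_2 = 32.5 (n_2 = 4)
R_3 = 18 (n_3 = 4)
R_4 = 44.5 (n_4 = 3)
Step 3: H = 12/(N(N+1)) * sum(R_i^2/n_i) - 3(N+1)
     = 12/(16*17) * (41^2/5 + 32.5^2/4 + 18^2/4 + 44.5^2/3) - 3*17
     = 0.044118 * 1341.35 - 51
     = 8.177022.
Step 4: Ties present; correction factor C = 1 - 24/(16^3 - 16) = 0.994118. Corrected H = 8.177022 / 0.994118 = 8.225407.
Step 5: Under H0, H ~ chi^2(3); p-value = 0.041576.
Step 6: alpha = 0.1. reject H0.

H = 8.2254, df = 3, p = 0.041576, reject H0.


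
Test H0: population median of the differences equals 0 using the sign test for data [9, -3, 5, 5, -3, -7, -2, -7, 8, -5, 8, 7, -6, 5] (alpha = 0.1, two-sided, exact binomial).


Step 1: Discard zero differences. Original n = 14; n_eff = number of nonzero differences = 14.
Nonzero differences (with sign): +9, -3, +5, +5, -3, -7, -2, -7, +8, -5, +8, +7, -6, +5
Step 2: Count signs: positive = 7, negative = 7.
Step 3: Under H0: P(positive) = 0.5, so the number of positives S ~ Bin(14, 0.5).
Step 4: Two-sided exact p-value = sum of Bin(14,0.5) probabilities at or below the observed probability = 1.000000.
Step 5: alpha = 0.1. fail to reject H0.

n_eff = 14, pos = 7, neg = 7, p = 1.000000, fail to reject H0.


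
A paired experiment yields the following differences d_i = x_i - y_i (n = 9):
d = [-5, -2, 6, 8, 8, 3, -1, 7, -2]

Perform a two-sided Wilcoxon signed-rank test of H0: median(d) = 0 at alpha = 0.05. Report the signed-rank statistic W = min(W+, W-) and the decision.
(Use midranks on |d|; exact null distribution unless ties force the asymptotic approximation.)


Step 1: Drop any zero differences (none here) and take |d_i|.
|d| = [5, 2, 6, 8, 8, 3, 1, 7, 2]
Step 2: Midrank |d_i| (ties get averaged ranks).
ranks: |5|->5, |2|->2.5, |6|->6, |8|->8.5, |8|->8.5, |3|->4, |1|->1, |7|->7, |2|->2.5
Step 3: Attach original signs; sum ranks with positive sign and with negative sign.
W+ = 6 + 8.5 + 8.5 + 4 + 7 = 34
W- = 5 + 2.5 + 1 + 2.5 = 11
(Check: W+ + W- = 45 should equal n(n+1)/2 = 45.)
Step 4: Test statistic W = min(W+, W-) = 11.
Step 5: Ties in |d|, so use the tie-corrected normal approximation.
        E[W] = n(n+1)/4 = 9*10/4 = 22.5.
        Tie groups: |d|=2 (t=2), |d|=8 (t=2); sum(t^3 - t) = 12.
        Var[W] = n(n+1)(2n+1)/24 - sum(t^3-t)/48 = 1710/24 - 12/48 = 71.
        z = (W - E[W]) / sqrt(Var[W]) = (11 - 22.5) / 8.4261 = -1.3648.
        Two-sided p = 2*Phi(z) = 0.172316.
Step 6: alpha = 0.05. fail to reject H0.

W+ = 34, W- = 11, W = min = 11, p = 0.172316, fail to reject H0.


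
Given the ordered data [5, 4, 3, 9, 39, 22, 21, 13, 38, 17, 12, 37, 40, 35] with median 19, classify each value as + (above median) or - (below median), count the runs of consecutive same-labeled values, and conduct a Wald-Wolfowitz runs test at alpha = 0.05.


Step 1: Compute median = 19; label A = above, B = below.
Labels in order: BBBBAAABABBAAA  (n_A = 7, n_B = 7)
Step 2: Count runs R = 6.
Step 3: Under H0 (random ordering), E[R] = 2*n_A*n_B/(n_A+n_B) + 1 = 2*7*7/14 + 1 = 8.0000.
        Var[R] = 2*n_A*n_B*(2*n_A*n_B - n_A - n_B) / ((n_A+n_B)^2 * (n_A+n_B-1)) = 8232/2548 = 3.2308.
        SD[R] = 1.7974.
Step 4: Continuity-corrected z = (R + 0.5 - E[R]) / SD[R] = (6 + 0.5 - 8.0000) / 1.7974 = -0.8345.
Step 5: Two-sided p-value via normal approximation = 2*(1 - Phi(|z|)) = 0.403986.
Step 6: alpha = 0.05. fail to reject H0.

R = 6, z = -0.8345, p = 0.403986, fail to reject H0.


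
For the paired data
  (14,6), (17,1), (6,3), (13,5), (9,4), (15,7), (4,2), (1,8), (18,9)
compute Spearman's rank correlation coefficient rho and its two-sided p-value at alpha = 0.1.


Step 1: Rank x and y separately (midranks; no ties here).
rank(x): 14->6, 17->8, 6->3, 13->5, 9->4, 15->7, 4->2, 1->1, 18->9
rank(y): 6->6, 1->1, 3->3, 5->5, 4->4, 7->7, 2->2, 8->8, 9->9
Step 2: d_i = R_x(i) - R_y(i); compute d_i^2.
  (6-6)^2=0, (8-1)^2=49, (3-3)^2=0, (5-5)^2=0, (4-4)^2=0, (7-7)^2=0, (2-2)^2=0, (1-8)^2=49, (9-9)^2=0
sum(d^2) = 98.
Step 3: rho = 1 - 6*98 / (9*(9^2 - 1)) = 1 - 588/720 = 0.183333.
Step 4: Under H0, t = rho * sqrt((n-2)/(1-rho^2)) = 0.4934 ~ t(7).
Step 5: Two-sided p-value from the t-distribution with 7 df = 0.636820.
Step 6: alpha = 0.1. fail to reject H0.

rho = 0.1833, p = 0.636820, fail to reject H0 at alpha = 0.1.


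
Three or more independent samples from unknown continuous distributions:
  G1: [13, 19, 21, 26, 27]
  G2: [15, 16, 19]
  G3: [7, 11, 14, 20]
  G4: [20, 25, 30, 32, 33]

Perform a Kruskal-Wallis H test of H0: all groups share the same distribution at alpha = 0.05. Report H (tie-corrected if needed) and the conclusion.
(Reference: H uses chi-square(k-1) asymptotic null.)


Step 1: Combine all N = 17 observations and assign midranks.
sorted (value, group, rank): (7,G3,1), (11,G3,2), (13,G1,3), (14,G3,4), (15,G2,5), (16,G2,6), (19,G1,7.5), (19,G2,7.5), (20,G3,9.5), (20,G4,9.5), (21,G1,11), (25,G4,12), (26,G1,13), (27,G1,14), (30,G4,15), (32,G4,16), (33,G4,17)
Step 2: Sum ranks within each group.
R_1 = 48.5 (n_1 = 5)
R_2 = 18.5 (n_2 = 3)
R_3 = 16.5 (n_3 = 4)
R_4 = 69.5 (n_4 = 5)
Step 3: H = 12/(N(N+1)) * sum(R_i^2/n_i) - 3(N+1)
     = 12/(17*18) * (48.5^2/5 + 18.5^2/3 + 16.5^2/4 + 69.5^2/5) - 3*18
     = 0.039216 * 1618.65 - 54
     = 9.476307.
Step 4: Ties present; correction factor C = 1 - 12/(17^3 - 17) = 0.997549. Corrected H = 9.476307 / 0.997549 = 9.499590.
Step 5: Under H0, H ~ chi^2(3); p-value = 0.023336.
Step 6: alpha = 0.05. reject H0.

H = 9.4996, df = 3, p = 0.023336, reject H0.


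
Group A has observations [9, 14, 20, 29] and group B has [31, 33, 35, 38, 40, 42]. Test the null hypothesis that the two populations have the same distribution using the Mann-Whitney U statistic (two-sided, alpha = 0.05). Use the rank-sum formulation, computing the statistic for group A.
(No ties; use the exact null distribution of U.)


Step 1: Combine and sort all 10 observations; assign midranks.
sorted (value, group): (9,X), (14,X), (20,X), (29,X), (31,Y), (33,Y), (35,Y), (38,Y), (40,Y), (42,Y)
ranks: 9->1, 14->2, 20->3, 29->4, 31->5, 33->6, 35->7, 38->8, 40->9, 42->10
Step 2: Rank sum for X: R1 = 1 + 2 + 3 + 4 = 10.
Step 3: U_X = R1 - n1(n1+1)/2 = 10 - 4*5/2 = 10 - 10 = 0.
       U_Y = n1*n2 - U_X = 24 - 0 = 24.
Step 4: No ties, so the exact null distribution of U (based on enumerating the C(10,4) = 210 equally likely rank assignments) gives the two-sided p-value.
Step 5: p-value = 0.009524; compare to alpha = 0.05. reject H0.

U_X = 0, p = 0.009524, reject H0 at alpha = 0.05.


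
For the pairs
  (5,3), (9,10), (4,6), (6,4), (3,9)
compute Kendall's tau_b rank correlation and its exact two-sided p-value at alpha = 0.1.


Step 1: Enumerate the 10 unordered pairs (i,j) with i<j and classify each by sign(x_j-x_i) * sign(y_j-y_i).
  (1,2):dx=+4,dy=+7->C; (1,3):dx=-1,dy=+3->D; (1,4):dx=+1,dy=+1->C; (1,5):dx=-2,dy=+6->D
  (2,3):dx=-5,dy=-4->C; (2,4):dx=-3,dy=-6->C; (2,5):dx=-6,dy=-1->C; (3,4):dx=+2,dy=-2->D
  (3,5):dx=-1,dy=+3->D; (4,5):dx=-3,dy=+5->D
Step 2: C = 5, D = 5, total pairs = 10.
Step 3: tau = (C - D)/(n(n-1)/2) = (5 - 5)/10 = 0.000000.
Step 4: Exact two-sided p-value (enumerate n! = 120 permutations of y under H0): p = 1.000000.
Step 5: alpha = 0.1. fail to reject H0.

tau_b = 0.0000 (C=5, D=5), p = 1.000000, fail to reject H0.


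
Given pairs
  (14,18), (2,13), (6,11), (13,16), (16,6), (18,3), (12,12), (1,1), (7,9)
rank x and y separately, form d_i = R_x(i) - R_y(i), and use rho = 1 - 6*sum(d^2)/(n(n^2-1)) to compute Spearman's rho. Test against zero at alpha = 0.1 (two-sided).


Step 1: Rank x and y separately (midranks; no ties here).
rank(x): 14->7, 2->2, 6->3, 13->6, 16->8, 18->9, 12->5, 1->1, 7->4
rank(y): 18->9, 13->7, 11->5, 16->8, 6->3, 3->2, 12->6, 1->1, 9->4
Step 2: d_i = R_x(i) - R_y(i); compute d_i^2.
  (7-9)^2=4, (2-7)^2=25, (3-5)^2=4, (6-8)^2=4, (8-3)^2=25, (9-2)^2=49, (5-6)^2=1, (1-1)^2=0, (4-4)^2=0
sum(d^2) = 112.
Step 3: rho = 1 - 6*112 / (9*(9^2 - 1)) = 1 - 672/720 = 0.066667.
Step 4: Under H0, t = rho * sqrt((n-2)/(1-rho^2)) = 0.1768 ~ t(7).
Step 5: Two-sided p-value from the t-distribution with 7 df = 0.864690.
Step 6: alpha = 0.1. fail to reject H0.

rho = 0.0667, p = 0.864690, fail to reject H0 at alpha = 0.1.


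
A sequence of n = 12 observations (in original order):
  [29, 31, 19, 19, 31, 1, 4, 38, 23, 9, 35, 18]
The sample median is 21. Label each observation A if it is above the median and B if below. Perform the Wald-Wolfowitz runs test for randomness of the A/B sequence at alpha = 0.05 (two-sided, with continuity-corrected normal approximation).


Step 1: Compute median = 21; label A = above, B = below.
Labels in order: AABBABBAABAB  (n_A = 6, n_B = 6)
Step 2: Count runs R = 8.
Step 3: Under H0 (random ordering), E[R] = 2*n_A*n_B/(n_A+n_B) + 1 = 2*6*6/12 + 1 = 7.0000.
        Var[R] = 2*n_A*n_B*(2*n_A*n_B - n_A - n_B) / ((n_A+n_B)^2 * (n_A+n_B-1)) = 4320/1584 = 2.7273.
        SD[R] = 1.6514.
Step 4: Continuity-corrected z = (R - 0.5 - E[R]) / SD[R] = (8 - 0.5 - 7.0000) / 1.6514 = 0.3028.
Step 5: Two-sided p-value via normal approximation = 2*(1 - Phi(|z|)) = 0.762069.
Step 6: alpha = 0.05. fail to reject H0.

R = 8, z = 0.3028, p = 0.762069, fail to reject H0.


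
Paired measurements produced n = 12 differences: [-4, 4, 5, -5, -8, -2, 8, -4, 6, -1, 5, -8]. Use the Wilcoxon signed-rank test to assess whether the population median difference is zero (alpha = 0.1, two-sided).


Step 1: Drop any zero differences (none here) and take |d_i|.
|d| = [4, 4, 5, 5, 8, 2, 8, 4, 6, 1, 5, 8]
Step 2: Midrank |d_i| (ties get averaged ranks).
ranks: |4|->4, |4|->4, |5|->7, |5|->7, |8|->11, |2|->2, |8|->11, |4|->4, |6|->9, |1|->1, |5|->7, |8|->11
Step 3: Attach original signs; sum ranks with positive sign and with negative sign.
W+ = 4 + 7 + 11 + 9 + 7 = 38
W- = 4 + 7 + 11 + 2 + 4 + 1 + 11 = 40
(Check: W+ + W- = 78 should equal n(n+1)/2 = 78.)
Step 4: Test statistic W = min(W+, W-) = 38.
Step 5: Ties in |d|, so use the tie-corrected normal approximation.
        E[W] = n(n+1)/4 = 12*13/4 = 39.
        Tie groups: |d|=4 (t=3), |d|=5 (t=3), |d|=8 (t=3); sum(t^3 - t) = 72.
        Var[W] = n(n+1)(2n+1)/24 - sum(t^3-t)/48 = 3900/24 - 72/48 = 161.
        z = (W - E[W]) / sqrt(Var[W]) = (38 - 39) / 12.6886 = -0.0788.
        Two-sided p = 2*Phi(z) = 0.937183.
Step 6: alpha = 0.1. fail to reject H0.

W+ = 38, W- = 40, W = min = 38, p = 0.937183, fail to reject H0.


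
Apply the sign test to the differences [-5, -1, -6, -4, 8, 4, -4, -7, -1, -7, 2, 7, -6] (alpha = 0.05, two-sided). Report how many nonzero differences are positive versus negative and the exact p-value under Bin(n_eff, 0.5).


Step 1: Discard zero differences. Original n = 13; n_eff = number of nonzero differences = 13.
Nonzero differences (with sign): -5, -1, -6, -4, +8, +4, -4, -7, -1, -7, +2, +7, -6
Step 2: Count signs: positive = 4, negative = 9.
Step 3: Under H0: P(positive) = 0.5, so the number of positives S ~ Bin(13, 0.5).
Step 4: Two-sided exact p-value = sum of Bin(13,0.5) probabilities at or below the observed probability = 0.266846.
Step 5: alpha = 0.05. fail to reject H0.

n_eff = 13, pos = 4, neg = 9, p = 0.266846, fail to reject H0.


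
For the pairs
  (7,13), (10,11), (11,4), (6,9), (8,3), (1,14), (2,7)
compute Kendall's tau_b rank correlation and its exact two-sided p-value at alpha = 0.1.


Step 1: Enumerate the 21 unordered pairs (i,j) with i<j and classify each by sign(x_j-x_i) * sign(y_j-y_i).
  (1,2):dx=+3,dy=-2->D; (1,3):dx=+4,dy=-9->D; (1,4):dx=-1,dy=-4->C; (1,5):dx=+1,dy=-10->D
  (1,6):dx=-6,dy=+1->D; (1,7):dx=-5,dy=-6->C; (2,3):dx=+1,dy=-7->D; (2,4):dx=-4,dy=-2->C
  (2,5):dx=-2,dy=-8->C; (2,6):dx=-9,dy=+3->D; (2,7):dx=-8,dy=-4->C; (3,4):dx=-5,dy=+5->D
  (3,5):dx=-3,dy=-1->C; (3,6):dx=-10,dy=+10->D; (3,7):dx=-9,dy=+3->D; (4,5):dx=+2,dy=-6->D
  (4,6):dx=-5,dy=+5->D; (4,7):dx=-4,dy=-2->C; (5,6):dx=-7,dy=+11->D; (5,7):dx=-6,dy=+4->D
  (6,7):dx=+1,dy=-7->D
Step 2: C = 7, D = 14, total pairs = 21.
Step 3: tau = (C - D)/(n(n-1)/2) = (7 - 14)/21 = -0.333333.
Step 4: Exact two-sided p-value (enumerate n! = 5040 permutations of y under H0): p = 0.381349.
Step 5: alpha = 0.1. fail to reject H0.

tau_b = -0.3333 (C=7, D=14), p = 0.381349, fail to reject H0.


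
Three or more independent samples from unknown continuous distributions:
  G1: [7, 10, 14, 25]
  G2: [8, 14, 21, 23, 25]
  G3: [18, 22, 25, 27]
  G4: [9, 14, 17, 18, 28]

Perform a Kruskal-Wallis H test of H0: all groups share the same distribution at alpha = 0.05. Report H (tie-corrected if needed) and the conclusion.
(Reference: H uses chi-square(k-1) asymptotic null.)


Step 1: Combine all N = 18 observations and assign midranks.
sorted (value, group, rank): (7,G1,1), (8,G2,2), (9,G4,3), (10,G1,4), (14,G1,6), (14,G2,6), (14,G4,6), (17,G4,8), (18,G3,9.5), (18,G4,9.5), (21,G2,11), (22,G3,12), (23,G2,13), (25,G1,15), (25,G2,15), (25,G3,15), (27,G3,17), (28,G4,18)
Step 2: Sum ranks within each group.
R_1 = 26 (n_1 = 4)
R_2 = 47 (n_2 = 5)
R_3 = 53.5 (n_3 = 4)
R_4 = 44.5 (n_4 = 5)
Step 3: H = 12/(N(N+1)) * sum(R_i^2/n_i) - 3(N+1)
     = 12/(18*19) * (26^2/4 + 47^2/5 + 53.5^2/4 + 44.5^2/5) - 3*19
     = 0.035088 * 1722.41 - 57
     = 3.435526.
Step 4: Ties present; correction factor C = 1 - 54/(18^3 - 18) = 0.990712. Corrected H = 3.435526 / 0.990712 = 3.467734.
Step 5: Under H0, H ~ chi^2(3); p-value = 0.324971.
Step 6: alpha = 0.05. fail to reject H0.

H = 3.4677, df = 3, p = 0.324971, fail to reject H0.


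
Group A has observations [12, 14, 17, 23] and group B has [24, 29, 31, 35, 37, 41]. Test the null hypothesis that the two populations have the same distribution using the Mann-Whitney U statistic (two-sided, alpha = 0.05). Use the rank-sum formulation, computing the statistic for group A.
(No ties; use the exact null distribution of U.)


Step 1: Combine and sort all 10 observations; assign midranks.
sorted (value, group): (12,X), (14,X), (17,X), (23,X), (24,Y), (29,Y), (31,Y), (35,Y), (37,Y), (41,Y)
ranks: 12->1, 14->2, 17->3, 23->4, 24->5, 29->6, 31->7, 35->8, 37->9, 41->10
Step 2: Rank sum for X: R1 = 1 + 2 + 3 + 4 = 10.
Step 3: U_X = R1 - n1(n1+1)/2 = 10 - 4*5/2 = 10 - 10 = 0.
       U_Y = n1*n2 - U_X = 24 - 0 = 24.
Step 4: No ties, so the exact null distribution of U (based on enumerating the C(10,4) = 210 equally likely rank assignments) gives the two-sided p-value.
Step 5: p-value = 0.009524; compare to alpha = 0.05. reject H0.

U_X = 0, p = 0.009524, reject H0 at alpha = 0.05.


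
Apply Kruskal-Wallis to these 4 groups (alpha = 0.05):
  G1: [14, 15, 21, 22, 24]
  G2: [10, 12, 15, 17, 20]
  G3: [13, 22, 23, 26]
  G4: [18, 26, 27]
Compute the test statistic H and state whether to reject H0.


Step 1: Combine all N = 17 observations and assign midranks.
sorted (value, group, rank): (10,G2,1), (12,G2,2), (13,G3,3), (14,G1,4), (15,G1,5.5), (15,G2,5.5), (17,G2,7), (18,G4,8), (20,G2,9), (21,G1,10), (22,G1,11.5), (22,G3,11.5), (23,G3,13), (24,G1,14), (26,G3,15.5), (26,G4,15.5), (27,G4,17)
Step 2: Sum ranks within each group.
R_1 = 45 (n_1 = 5)
R_2 = 24.5 (n_2 = 5)
R_3 = 43 (n_3 = 4)
R_4 = 40.5 (n_4 = 3)
Step 3: H = 12/(N(N+1)) * sum(R_i^2/n_i) - 3(N+1)
     = 12/(17*18) * (45^2/5 + 24.5^2/5 + 43^2/4 + 40.5^2/3) - 3*18
     = 0.039216 * 1534.05 - 54
     = 6.158824.
Step 4: Ties present; correction factor C = 1 - 18/(17^3 - 17) = 0.996324. Corrected H = 6.158824 / 0.996324 = 6.181550.
Step 5: Under H0, H ~ chi^2(3); p-value = 0.103104.
Step 6: alpha = 0.05. fail to reject H0.

H = 6.1815, df = 3, p = 0.103104, fail to reject H0.


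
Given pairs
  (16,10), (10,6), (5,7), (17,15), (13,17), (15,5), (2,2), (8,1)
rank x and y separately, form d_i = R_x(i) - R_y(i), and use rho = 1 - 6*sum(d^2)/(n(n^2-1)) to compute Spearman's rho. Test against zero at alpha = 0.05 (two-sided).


Step 1: Rank x and y separately (midranks; no ties here).
rank(x): 16->7, 10->4, 5->2, 17->8, 13->5, 15->6, 2->1, 8->3
rank(y): 10->6, 6->4, 7->5, 15->7, 17->8, 5->3, 2->2, 1->1
Step 2: d_i = R_x(i) - R_y(i); compute d_i^2.
  (7-6)^2=1, (4-4)^2=0, (2-5)^2=9, (8-7)^2=1, (5-8)^2=9, (6-3)^2=9, (1-2)^2=1, (3-1)^2=4
sum(d^2) = 34.
Step 3: rho = 1 - 6*34 / (8*(8^2 - 1)) = 1 - 204/504 = 0.595238.
Step 4: Under H0, t = rho * sqrt((n-2)/(1-rho^2)) = 1.8145 ~ t(6).
Step 5: Two-sided p-value from the t-distribution with 6 df = 0.119530.
Step 6: alpha = 0.05. fail to reject H0.

rho = 0.5952, p = 0.119530, fail to reject H0 at alpha = 0.05.


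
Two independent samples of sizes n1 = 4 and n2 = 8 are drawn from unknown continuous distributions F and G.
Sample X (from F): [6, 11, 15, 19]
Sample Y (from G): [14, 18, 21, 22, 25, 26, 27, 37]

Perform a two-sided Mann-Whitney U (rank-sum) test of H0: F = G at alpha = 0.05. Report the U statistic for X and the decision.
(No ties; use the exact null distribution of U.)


Step 1: Combine and sort all 12 observations; assign midranks.
sorted (value, group): (6,X), (11,X), (14,Y), (15,X), (18,Y), (19,X), (21,Y), (22,Y), (25,Y), (26,Y), (27,Y), (37,Y)
ranks: 6->1, 11->2, 14->3, 15->4, 18->5, 19->6, 21->7, 22->8, 25->9, 26->10, 27->11, 37->12
Step 2: Rank sum for X: R1 = 1 + 2 + 4 + 6 = 13.
Step 3: U_X = R1 - n1(n1+1)/2 = 13 - 4*5/2 = 13 - 10 = 3.
       U_Y = n1*n2 - U_X = 32 - 3 = 29.
Step 4: No ties, so the exact null distribution of U (based on enumerating the C(12,4) = 495 equally likely rank assignments) gives the two-sided p-value.
Step 5: p-value = 0.028283; compare to alpha = 0.05. reject H0.

U_X = 3, p = 0.028283, reject H0 at alpha = 0.05.


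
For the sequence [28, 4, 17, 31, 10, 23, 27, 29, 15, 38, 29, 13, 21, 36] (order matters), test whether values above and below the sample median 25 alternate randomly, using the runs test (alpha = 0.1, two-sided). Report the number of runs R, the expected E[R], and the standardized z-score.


Step 1: Compute median = 25; label A = above, B = below.
Labels in order: ABBABBAABAABBA  (n_A = 7, n_B = 7)
Step 2: Count runs R = 9.
Step 3: Under H0 (random ordering), E[R] = 2*n_A*n_B/(n_A+n_B) + 1 = 2*7*7/14 + 1 = 8.0000.
        Var[R] = 2*n_A*n_B*(2*n_A*n_B - n_A - n_B) / ((n_A+n_B)^2 * (n_A+n_B-1)) = 8232/2548 = 3.2308.
        SD[R] = 1.7974.
Step 4: Continuity-corrected z = (R - 0.5 - E[R]) / SD[R] = (9 - 0.5 - 8.0000) / 1.7974 = 0.2782.
Step 5: Two-sided p-value via normal approximation = 2*(1 - Phi(|z|)) = 0.780879.
Step 6: alpha = 0.1. fail to reject H0.

R = 9, z = 0.2782, p = 0.780879, fail to reject H0.


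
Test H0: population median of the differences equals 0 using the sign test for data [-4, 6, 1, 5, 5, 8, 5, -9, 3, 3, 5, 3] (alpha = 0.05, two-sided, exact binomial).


Step 1: Discard zero differences. Original n = 12; n_eff = number of nonzero differences = 12.
Nonzero differences (with sign): -4, +6, +1, +5, +5, +8, +5, -9, +3, +3, +5, +3
Step 2: Count signs: positive = 10, negative = 2.
Step 3: Under H0: P(positive) = 0.5, so the number of positives S ~ Bin(12, 0.5).
Step 4: Two-sided exact p-value = sum of Bin(12,0.5) probabilities at or below the observed probability = 0.038574.
Step 5: alpha = 0.05. reject H0.

n_eff = 12, pos = 10, neg = 2, p = 0.038574, reject H0.


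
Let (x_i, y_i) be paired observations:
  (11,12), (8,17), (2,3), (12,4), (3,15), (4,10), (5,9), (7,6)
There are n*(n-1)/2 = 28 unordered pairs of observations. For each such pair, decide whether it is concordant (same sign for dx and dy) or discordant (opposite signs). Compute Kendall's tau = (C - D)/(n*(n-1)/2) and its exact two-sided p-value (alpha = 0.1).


Step 1: Enumerate the 28 unordered pairs (i,j) with i<j and classify each by sign(x_j-x_i) * sign(y_j-y_i).
  (1,2):dx=-3,dy=+5->D; (1,3):dx=-9,dy=-9->C; (1,4):dx=+1,dy=-8->D; (1,5):dx=-8,dy=+3->D
  (1,6):dx=-7,dy=-2->C; (1,7):dx=-6,dy=-3->C; (1,8):dx=-4,dy=-6->C; (2,3):dx=-6,dy=-14->C
  (2,4):dx=+4,dy=-13->D; (2,5):dx=-5,dy=-2->C; (2,6):dx=-4,dy=-7->C; (2,7):dx=-3,dy=-8->C
  (2,8):dx=-1,dy=-11->C; (3,4):dx=+10,dy=+1->C; (3,5):dx=+1,dy=+12->C; (3,6):dx=+2,dy=+7->C
  (3,7):dx=+3,dy=+6->C; (3,8):dx=+5,dy=+3->C; (4,5):dx=-9,dy=+11->D; (4,6):dx=-8,dy=+6->D
  (4,7):dx=-7,dy=+5->D; (4,8):dx=-5,dy=+2->D; (5,6):dx=+1,dy=-5->D; (5,7):dx=+2,dy=-6->D
  (5,8):dx=+4,dy=-9->D; (6,7):dx=+1,dy=-1->D; (6,8):dx=+3,dy=-4->D; (7,8):dx=+2,dy=-3->D
Step 2: C = 14, D = 14, total pairs = 28.
Step 3: tau = (C - D)/(n(n-1)/2) = (14 - 14)/28 = 0.000000.
Step 4: Exact two-sided p-value (enumerate n! = 40320 permutations of y under H0): p = 1.000000.
Step 5: alpha = 0.1. fail to reject H0.

tau_b = 0.0000 (C=14, D=14), p = 1.000000, fail to reject H0.


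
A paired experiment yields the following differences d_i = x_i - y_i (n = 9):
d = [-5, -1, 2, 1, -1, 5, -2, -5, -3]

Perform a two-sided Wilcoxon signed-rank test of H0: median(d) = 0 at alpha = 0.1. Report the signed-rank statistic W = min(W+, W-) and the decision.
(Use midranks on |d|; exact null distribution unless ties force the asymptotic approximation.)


Step 1: Drop any zero differences (none here) and take |d_i|.
|d| = [5, 1, 2, 1, 1, 5, 2, 5, 3]
Step 2: Midrank |d_i| (ties get averaged ranks).
ranks: |5|->8, |1|->2, |2|->4.5, |1|->2, |1|->2, |5|->8, |2|->4.5, |5|->8, |3|->6
Step 3: Attach original signs; sum ranks with positive sign and with negative sign.
W+ = 4.5 + 2 + 8 = 14.5
W- = 8 + 2 + 2 + 4.5 + 8 + 6 = 30.5
(Check: W+ + W- = 45 should equal n(n+1)/2 = 45.)
Step 4: Test statistic W = min(W+, W-) = 14.5.
Step 5: Ties in |d|, so use the tie-corrected normal approximation.
        E[W] = n(n+1)/4 = 9*10/4 = 22.5.
        Tie groups: |d|=1 (t=3), |d|=2 (t=2), |d|=5 (t=3); sum(t^3 - t) = 54.
        Var[W] = n(n+1)(2n+1)/24 - sum(t^3-t)/48 = 1710/24 - 54/48 = 70.125.
        z = (W - E[W]) / sqrt(Var[W]) = (14.5 - 22.5) / 8.3741 = -0.9553.
        Two-sided p = 2*Phi(z) = 0.339411.
Step 6: alpha = 0.1. fail to reject H0.

W+ = 14.5, W- = 30.5, W = min = 14.5, p = 0.339411, fail to reject H0.


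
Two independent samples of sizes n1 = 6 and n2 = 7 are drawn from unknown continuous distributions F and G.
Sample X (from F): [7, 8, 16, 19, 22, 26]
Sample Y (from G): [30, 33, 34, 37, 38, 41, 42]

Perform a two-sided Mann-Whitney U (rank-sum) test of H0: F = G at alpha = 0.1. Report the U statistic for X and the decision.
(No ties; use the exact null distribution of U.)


Step 1: Combine and sort all 13 observations; assign midranks.
sorted (value, group): (7,X), (8,X), (16,X), (19,X), (22,X), (26,X), (30,Y), (33,Y), (34,Y), (37,Y), (38,Y), (41,Y), (42,Y)
ranks: 7->1, 8->2, 16->3, 19->4, 22->5, 26->6, 30->7, 33->8, 34->9, 37->10, 38->11, 41->12, 42->13
Step 2: Rank sum for X: R1 = 1 + 2 + 3 + 4 + 5 + 6 = 21.
Step 3: U_X = R1 - n1(n1+1)/2 = 21 - 6*7/2 = 21 - 21 = 0.
       U_Y = n1*n2 - U_X = 42 - 0 = 42.
Step 4: No ties, so the exact null distribution of U (based on enumerating the C(13,6) = 1716 equally likely rank assignments) gives the two-sided p-value.
Step 5: p-value = 0.001166; compare to alpha = 0.1. reject H0.

U_X = 0, p = 0.001166, reject H0 at alpha = 0.1.


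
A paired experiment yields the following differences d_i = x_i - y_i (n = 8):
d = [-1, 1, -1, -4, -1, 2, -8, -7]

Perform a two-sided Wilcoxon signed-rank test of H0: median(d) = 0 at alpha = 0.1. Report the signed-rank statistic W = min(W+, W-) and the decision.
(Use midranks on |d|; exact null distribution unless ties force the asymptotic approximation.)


Step 1: Drop any zero differences (none here) and take |d_i|.
|d| = [1, 1, 1, 4, 1, 2, 8, 7]
Step 2: Midrank |d_i| (ties get averaged ranks).
ranks: |1|->2.5, |1|->2.5, |1|->2.5, |4|->6, |1|->2.5, |2|->5, |8|->8, |7|->7
Step 3: Attach original signs; sum ranks with positive sign and with negative sign.
W+ = 2.5 + 5 = 7.5
W- = 2.5 + 2.5 + 6 + 2.5 + 8 + 7 = 28.5
(Check: W+ + W- = 36 should equal n(n+1)/2 = 36.)
Step 4: Test statistic W = min(W+, W-) = 7.5.
Step 5: Ties in |d|, so use the tie-corrected normal approximation.
        E[W] = n(n+1)/4 = 8*9/4 = 18.
        Tie groups: |d|=1 (t=4); sum(t^3 - t) = 60.
        Var[W] = n(n+1)(2n+1)/24 - sum(t^3-t)/48 = 1224/24 - 60/48 = 49.75.
        z = (W - E[W]) / sqrt(Var[W]) = (7.5 - 18) / 7.0534 = -1.4887.
        Two-sided p = 2*Phi(z) = 0.136579.
Step 6: alpha = 0.1. fail to reject H0.

W+ = 7.5, W- = 28.5, W = min = 7.5, p = 0.136579, fail to reject H0.


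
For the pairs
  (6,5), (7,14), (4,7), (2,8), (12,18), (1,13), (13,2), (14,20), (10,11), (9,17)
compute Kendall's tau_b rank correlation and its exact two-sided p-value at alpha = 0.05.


Step 1: Enumerate the 45 unordered pairs (i,j) with i<j and classify each by sign(x_j-x_i) * sign(y_j-y_i).
  (1,2):dx=+1,dy=+9->C; (1,3):dx=-2,dy=+2->D; (1,4):dx=-4,dy=+3->D; (1,5):dx=+6,dy=+13->C
  (1,6):dx=-5,dy=+8->D; (1,7):dx=+7,dy=-3->D; (1,8):dx=+8,dy=+15->C; (1,9):dx=+4,dy=+6->C
  (1,10):dx=+3,dy=+12->C; (2,3):dx=-3,dy=-7->C; (2,4):dx=-5,dy=-6->C; (2,5):dx=+5,dy=+4->C
  (2,6):dx=-6,dy=-1->C; (2,7):dx=+6,dy=-12->D; (2,8):dx=+7,dy=+6->C; (2,9):dx=+3,dy=-3->D
  (2,10):dx=+2,dy=+3->C; (3,4):dx=-2,dy=+1->D; (3,5):dx=+8,dy=+11->C; (3,6):dx=-3,dy=+6->D
  (3,7):dx=+9,dy=-5->D; (3,8):dx=+10,dy=+13->C; (3,9):dx=+6,dy=+4->C; (3,10):dx=+5,dy=+10->C
  (4,5):dx=+10,dy=+10->C; (4,6):dx=-1,dy=+5->D; (4,7):dx=+11,dy=-6->D; (4,8):dx=+12,dy=+12->C
  (4,9):dx=+8,dy=+3->C; (4,10):dx=+7,dy=+9->C; (5,6):dx=-11,dy=-5->C; (5,7):dx=+1,dy=-16->D
  (5,8):dx=+2,dy=+2->C; (5,9):dx=-2,dy=-7->C; (5,10):dx=-3,dy=-1->C; (6,7):dx=+12,dy=-11->D
  (6,8):dx=+13,dy=+7->C; (6,9):dx=+9,dy=-2->D; (6,10):dx=+8,dy=+4->C; (7,8):dx=+1,dy=+18->C
  (7,9):dx=-3,dy=+9->D; (7,10):dx=-4,dy=+15->D; (8,9):dx=-4,dy=-9->C; (8,10):dx=-5,dy=-3->C
  (9,10):dx=-1,dy=+6->D
Step 2: C = 28, D = 17, total pairs = 45.
Step 3: tau = (C - D)/(n(n-1)/2) = (28 - 17)/45 = 0.244444.
Step 4: Exact two-sided p-value (enumerate n! = 3628800 permutations of y under H0): p = 0.380720.
Step 5: alpha = 0.05. fail to reject H0.

tau_b = 0.2444 (C=28, D=17), p = 0.380720, fail to reject H0.


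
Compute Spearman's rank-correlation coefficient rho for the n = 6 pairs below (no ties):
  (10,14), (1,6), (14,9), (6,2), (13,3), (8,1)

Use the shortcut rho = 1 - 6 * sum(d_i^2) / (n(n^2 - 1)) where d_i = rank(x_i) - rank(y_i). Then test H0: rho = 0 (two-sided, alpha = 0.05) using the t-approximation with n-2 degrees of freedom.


Step 1: Rank x and y separately (midranks; no ties here).
rank(x): 10->4, 1->1, 14->6, 6->2, 13->5, 8->3
rank(y): 14->6, 6->4, 9->5, 2->2, 3->3, 1->1
Step 2: d_i = R_x(i) - R_y(i); compute d_i^2.
  (4-6)^2=4, (1-4)^2=9, (6-5)^2=1, (2-2)^2=0, (5-3)^2=4, (3-1)^2=4
sum(d^2) = 22.
Step 3: rho = 1 - 6*22 / (6*(6^2 - 1)) = 1 - 132/210 = 0.371429.
Step 4: Under H0, t = rho * sqrt((n-2)/(1-rho^2)) = 0.8001 ~ t(4).
Step 5: Two-sided p-value from the t-distribution with 4 df = 0.468478.
Step 6: alpha = 0.05. fail to reject H0.

rho = 0.3714, p = 0.468478, fail to reject H0 at alpha = 0.05.


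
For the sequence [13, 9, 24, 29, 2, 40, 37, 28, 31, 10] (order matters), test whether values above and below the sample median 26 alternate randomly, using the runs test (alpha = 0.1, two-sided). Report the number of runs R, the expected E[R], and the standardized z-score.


Step 1: Compute median = 26; label A = above, B = below.
Labels in order: BBBABAAAAB  (n_A = 5, n_B = 5)
Step 2: Count runs R = 5.
Step 3: Under H0 (random ordering), E[R] = 2*n_A*n_B/(n_A+n_B) + 1 = 2*5*5/10 + 1 = 6.0000.
        Var[R] = 2*n_A*n_B*(2*n_A*n_B - n_A - n_B) / ((n_A+n_B)^2 * (n_A+n_B-1)) = 2000/900 = 2.2222.
        SD[R] = 1.4907.
Step 4: Continuity-corrected z = (R + 0.5 - E[R]) / SD[R] = (5 + 0.5 - 6.0000) / 1.4907 = -0.3354.
Step 5: Two-sided p-value via normal approximation = 2*(1 - Phi(|z|)) = 0.737316.
Step 6: alpha = 0.1. fail to reject H0.

R = 5, z = -0.3354, p = 0.737316, fail to reject H0.


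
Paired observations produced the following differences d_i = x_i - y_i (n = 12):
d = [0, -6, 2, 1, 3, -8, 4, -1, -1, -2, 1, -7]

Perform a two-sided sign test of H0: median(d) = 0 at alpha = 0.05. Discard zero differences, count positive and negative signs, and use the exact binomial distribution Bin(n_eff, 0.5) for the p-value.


Step 1: Discard zero differences. Original n = 12; n_eff = number of nonzero differences = 11.
Nonzero differences (with sign): -6, +2, +1, +3, -8, +4, -1, -1, -2, +1, -7
Step 2: Count signs: positive = 5, negative = 6.
Step 3: Under H0: P(positive) = 0.5, so the number of positives S ~ Bin(11, 0.5).
Step 4: Two-sided exact p-value = sum of Bin(11,0.5) probabilities at or below the observed probability = 1.000000.
Step 5: alpha = 0.05. fail to reject H0.

n_eff = 11, pos = 5, neg = 6, p = 1.000000, fail to reject H0.


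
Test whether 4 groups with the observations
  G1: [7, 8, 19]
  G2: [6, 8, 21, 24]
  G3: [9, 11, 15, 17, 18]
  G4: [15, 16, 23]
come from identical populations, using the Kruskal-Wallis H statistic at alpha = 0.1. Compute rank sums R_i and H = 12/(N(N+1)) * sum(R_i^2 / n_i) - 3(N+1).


Step 1: Combine all N = 15 observations and assign midranks.
sorted (value, group, rank): (6,G2,1), (7,G1,2), (8,G1,3.5), (8,G2,3.5), (9,G3,5), (11,G3,6), (15,G3,7.5), (15,G4,7.5), (16,G4,9), (17,G3,10), (18,G3,11), (19,G1,12), (21,G2,13), (23,G4,14), (24,G2,15)
Step 2: Sum ranks within each group.
R_1 = 17.5 (n_1 = 3)
R_2 = 32.5 (n_2 = 4)
R_3 = 39.5 (n_3 = 5)
R_4 = 30.5 (n_4 = 3)
Step 3: H = 12/(N(N+1)) * sum(R_i^2/n_i) - 3(N+1)
     = 12/(15*16) * (17.5^2/3 + 32.5^2/4 + 39.5^2/5 + 30.5^2/3) - 3*16
     = 0.050000 * 988.279 - 48
     = 1.413958.
Step 4: Ties present; correction factor C = 1 - 12/(15^3 - 15) = 0.996429. Corrected H = 1.413958 / 0.996429 = 1.419026.
Step 5: Under H0, H ~ chi^2(3); p-value = 0.701081.
Step 6: alpha = 0.1. fail to reject H0.

H = 1.4190, df = 3, p = 0.701081, fail to reject H0.


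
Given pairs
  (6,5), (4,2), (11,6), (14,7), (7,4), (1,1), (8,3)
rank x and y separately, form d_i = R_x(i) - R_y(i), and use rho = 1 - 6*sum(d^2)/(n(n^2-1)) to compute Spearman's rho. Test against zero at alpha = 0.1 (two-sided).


Step 1: Rank x and y separately (midranks; no ties here).
rank(x): 6->3, 4->2, 11->6, 14->7, 7->4, 1->1, 8->5
rank(y): 5->5, 2->2, 6->6, 7->7, 4->4, 1->1, 3->3
Step 2: d_i = R_x(i) - R_y(i); compute d_i^2.
  (3-5)^2=4, (2-2)^2=0, (6-6)^2=0, (7-7)^2=0, (4-4)^2=0, (1-1)^2=0, (5-3)^2=4
sum(d^2) = 8.
Step 3: rho = 1 - 6*8 / (7*(7^2 - 1)) = 1 - 48/336 = 0.857143.
Step 4: Under H0, t = rho * sqrt((n-2)/(1-rho^2)) = 3.7210 ~ t(5).
Step 5: Two-sided p-value from the t-distribution with 5 df = 0.013697.
Step 6: alpha = 0.1. reject H0.

rho = 0.8571, p = 0.013697, reject H0 at alpha = 0.1.


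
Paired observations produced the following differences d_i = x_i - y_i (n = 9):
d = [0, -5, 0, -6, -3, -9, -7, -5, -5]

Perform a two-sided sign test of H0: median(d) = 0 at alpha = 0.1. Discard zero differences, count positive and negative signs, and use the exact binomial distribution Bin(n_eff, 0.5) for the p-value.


Step 1: Discard zero differences. Original n = 9; n_eff = number of nonzero differences = 7.
Nonzero differences (with sign): -5, -6, -3, -9, -7, -5, -5
Step 2: Count signs: positive = 0, negative = 7.
Step 3: Under H0: P(positive) = 0.5, so the number of positives S ~ Bin(7, 0.5).
Step 4: Two-sided exact p-value = sum of Bin(7,0.5) probabilities at or below the observed probability = 0.015625.
Step 5: alpha = 0.1. reject H0.

n_eff = 7, pos = 0, neg = 7, p = 0.015625, reject H0.


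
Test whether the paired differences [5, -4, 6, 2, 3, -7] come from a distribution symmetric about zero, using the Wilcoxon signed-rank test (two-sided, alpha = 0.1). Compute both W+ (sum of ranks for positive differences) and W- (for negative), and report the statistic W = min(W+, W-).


Step 1: Drop any zero differences (none here) and take |d_i|.
|d| = [5, 4, 6, 2, 3, 7]
Step 2: Midrank |d_i| (ties get averaged ranks).
ranks: |5|->4, |4|->3, |6|->5, |2|->1, |3|->2, |7|->6
Step 3: Attach original signs; sum ranks with positive sign and with negative sign.
W+ = 4 + 5 + 1 + 2 = 12
W- = 3 + 6 = 9
(Check: W+ + W- = 21 should equal n(n+1)/2 = 21.)
Step 4: Test statistic W = min(W+, W-) = 9.
Step 5: No ties, so the exact null distribution over the 2^6 = 64 sign assignments gives the two-sided p-value = 0.843750.
Step 6: alpha = 0.1. fail to reject H0.

W+ = 12, W- = 9, W = min = 9, p = 0.843750, fail to reject H0.
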